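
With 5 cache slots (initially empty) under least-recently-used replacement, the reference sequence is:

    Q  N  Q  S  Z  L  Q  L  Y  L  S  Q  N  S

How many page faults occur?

Q → miss, frames {Q}
N → miss, frames {Q,N}
Q → hit
S → miss, frames {N,Q,S}
Z → miss, frames {N,Q,S,Z}
L → miss, frames {N,Q,S,Z,L}
Q → hit
L → hit
Y → miss, evict N, frames {S,Z,Q,L,Y}
L → hit
S → hit
Q → hit
N → miss, evict Z, frames {Y,L,S,Q,N}
S → hit
Page faults: 7.

7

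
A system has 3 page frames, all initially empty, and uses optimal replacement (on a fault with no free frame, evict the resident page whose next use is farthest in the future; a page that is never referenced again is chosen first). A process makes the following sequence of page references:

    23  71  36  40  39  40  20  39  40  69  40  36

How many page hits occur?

23 → fault, frames {23}
71 → fault, frames {23,71}
36 → fault, frames {23,71,36}
40 → fault, evict 71, frames {23,36,40}
39 → fault, evict 23, frames {36,40,39}
40 → hit
20 → fault, evict 36, frames {40,39,20}
39 → hit
40 → hit
69 → fault, evict 20, frames {40,39,69}
40 → hit
36 → fault, evict 69, frames {40,39,36}
Hits: 4.

4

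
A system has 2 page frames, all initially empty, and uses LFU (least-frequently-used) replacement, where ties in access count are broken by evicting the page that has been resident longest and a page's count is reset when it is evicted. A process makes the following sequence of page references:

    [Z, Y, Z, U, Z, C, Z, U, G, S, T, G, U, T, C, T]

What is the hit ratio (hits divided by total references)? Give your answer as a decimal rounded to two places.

Z → miss, frames (Z)
Y → miss, frames (Z Y)
Z → hit
U → miss, evict Y, frames (Z U)
Z → hit
C → miss, evict U, frames (Z C)
Z → hit
U → miss, evict C, frames (Z U)
G → miss, evict U, frames (Z G)
S → miss, evict G, frames (Z S)
T → miss, evict S, frames (Z T)
G → miss, evict T, frames (Z G)
U → miss, evict G, frames (Z U)
T → miss, evict U, frames (Z T)
C → miss, evict T, frames (Z C)
T → miss, evict C, frames (Z T)
Hits: 3 of 16 references → 3/16 = 0.1875.

0.19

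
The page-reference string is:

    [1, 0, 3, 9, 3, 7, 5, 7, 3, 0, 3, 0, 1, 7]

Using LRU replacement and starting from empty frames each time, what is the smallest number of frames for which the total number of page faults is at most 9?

3

f=1: 14 faults
f=2: 10 faults
f=3: 9 faults
f=4: 8 faults
f=5: 7 faults
f=6: 6 faults
Smallest f with faults ≤ 9 is 3.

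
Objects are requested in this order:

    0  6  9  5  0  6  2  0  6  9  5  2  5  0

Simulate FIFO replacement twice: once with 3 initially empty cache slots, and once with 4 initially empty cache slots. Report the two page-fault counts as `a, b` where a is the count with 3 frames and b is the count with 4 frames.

3 frames: F F F F F F F . . F F . . F → 10 faults.
4 frames: F F F F . . F F F F F F . F → 11 faults.
11 > 10: adding a frame increased faults — Belady's anomaly.

10, 11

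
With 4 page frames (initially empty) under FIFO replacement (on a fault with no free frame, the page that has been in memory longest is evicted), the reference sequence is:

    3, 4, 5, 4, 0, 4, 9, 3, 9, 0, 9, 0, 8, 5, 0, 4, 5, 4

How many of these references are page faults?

10

3 -> fault, frames (3)
4 -> fault, frames (3 4)
5 -> fault, frames (3 4 5)
4 -> hit
0 -> fault, frames (3 4 5 0)
4 -> hit
9 -> fault, evict 3, frames (4 5 0 9)
3 -> fault, evict 4, frames (5 0 9 3)
9 -> hit
0 -> hit
9 -> hit
0 -> hit
8 -> fault, evict 5, frames (0 9 3 8)
5 -> fault, evict 0, frames (9 3 8 5)
0 -> fault, evict 9, frames (3 8 5 0)
4 -> fault, evict 3, frames (8 5 0 4)
5 -> hit
4 -> hit
Page faults: 10.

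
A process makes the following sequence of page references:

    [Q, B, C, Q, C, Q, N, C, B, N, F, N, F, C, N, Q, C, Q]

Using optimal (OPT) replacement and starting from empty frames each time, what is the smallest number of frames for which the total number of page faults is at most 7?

f=1: 18 faults
f=2: 8 faults
f=3: 6 faults
f=4: 5 faults
f=5: 5 faults
Smallest f with faults ≤ 7 is 3.

3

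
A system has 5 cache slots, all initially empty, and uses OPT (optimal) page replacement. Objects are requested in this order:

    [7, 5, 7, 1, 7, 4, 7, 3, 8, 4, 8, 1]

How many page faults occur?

7 → miss, frames [7]
5 → miss, frames [7, 5]
7 → hit
1 → miss, frames [7, 5, 1]
7 → hit
4 → miss, frames [7, 5, 1, 4]
7 → hit
3 → miss, frames [7, 5, 1, 4, 3]
8 → miss, evict 3, frames [7, 5, 1, 4, 8]
4 → hit
8 → hit
1 → hit
Page faults: 6.

6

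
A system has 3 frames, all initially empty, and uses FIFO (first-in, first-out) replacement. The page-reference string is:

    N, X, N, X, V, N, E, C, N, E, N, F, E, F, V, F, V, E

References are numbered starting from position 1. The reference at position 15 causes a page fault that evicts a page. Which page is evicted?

pos 1: N -> fault, frames {N}
pos 2: X -> fault, frames {N,X}
pos 3: N -> hit
pos 4: X -> hit
pos 5: V -> fault, frames {N,X,V}
pos 6: N -> hit
pos 7: E -> fault, evict N, frames {X,V,E}
pos 8: C -> fault, evict X, frames {V,E,C}
pos 9: N -> fault, evict V, frames {E,C,N}
pos 10: E -> hit
pos 11: N -> hit
pos 12: F -> fault, evict E, frames {C,N,F}
pos 13: E -> fault, evict C, frames {N,F,E}
pos 14: F -> hit
pos 15: V -> fault, evict N, frames {F,E,V}
At position 15, page N is evicted.

N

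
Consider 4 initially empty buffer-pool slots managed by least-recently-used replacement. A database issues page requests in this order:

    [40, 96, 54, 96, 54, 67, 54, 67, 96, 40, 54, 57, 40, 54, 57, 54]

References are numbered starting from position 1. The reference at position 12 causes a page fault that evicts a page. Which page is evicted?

67

pos 1: 40: fault, frames [40]
pos 2: 96: fault, frames [40, 96]
pos 3: 54: fault, frames [40, 96, 54]
pos 4: 96: hit
pos 5: 54: hit
pos 6: 67: fault, frames [40, 96, 54, 67]
pos 7: 54: hit
pos 8: 67: hit
pos 9: 96: hit
pos 10: 40: hit
pos 11: 54: hit
pos 12: 57: fault, evict 67, frames [96, 40, 54, 57]
At position 12, page 67 is evicted.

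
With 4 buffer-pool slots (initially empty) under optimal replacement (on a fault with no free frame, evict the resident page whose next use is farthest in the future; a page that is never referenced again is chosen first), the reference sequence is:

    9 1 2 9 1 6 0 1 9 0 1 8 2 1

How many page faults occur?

9 → fault, frames [9]
1 → fault, frames [9, 1]
2 → fault, frames [9, 1, 2]
9 → hit
1 → hit
6 → fault, frames [9, 1, 2, 6]
0 → fault, evict 6, frames [9, 1, 2, 0]
1 → hit
9 → hit
0 → hit
1 → hit
8 → fault, evict 0, frames [9, 1, 2, 8]
2 → hit
1 → hit
Page faults: 6.

6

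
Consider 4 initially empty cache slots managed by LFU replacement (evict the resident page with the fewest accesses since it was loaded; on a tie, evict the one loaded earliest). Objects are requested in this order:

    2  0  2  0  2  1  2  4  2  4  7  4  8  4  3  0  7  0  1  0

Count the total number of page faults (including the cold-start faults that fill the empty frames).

9

2 → fault, frames [2]
0 → fault, frames [2, 0]
2 → hit
0 → hit
2 → hit
1 → fault, frames [2, 0, 1]
2 → hit
4 → fault, frames [2, 0, 1, 4]
2 → hit
4 → hit
7 → fault, evict 1, frames [2, 0, 4, 7]
4 → hit
8 → fault, evict 7, frames [2, 0, 4, 8]
4 → hit
3 → fault, evict 8, frames [2, 0, 4, 3]
0 → hit
7 → fault, evict 3, frames [2, 0, 4, 7]
0 → hit
1 → fault, evict 7, frames [2, 0, 4, 1]
0 → hit
Page faults: 9.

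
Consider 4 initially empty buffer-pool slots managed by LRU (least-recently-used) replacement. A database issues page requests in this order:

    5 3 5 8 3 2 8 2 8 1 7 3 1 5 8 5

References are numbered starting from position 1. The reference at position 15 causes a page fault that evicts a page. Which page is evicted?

7

pos 1: 5: miss, frames {5}
pos 2: 3: miss, frames {5,3}
pos 3: 5: hit
pos 4: 8: miss, frames {3,5,8}
pos 5: 3: hit
pos 6: 2: miss, frames {5,8,3,2}
pos 7: 8: hit
pos 8: 2: hit
pos 9: 8: hit
pos 10: 1: miss, evict 5, frames {3,2,8,1}
pos 11: 7: miss, evict 3, frames {2,8,1,7}
pos 12: 3: miss, evict 2, frames {8,1,7,3}
pos 13: 1: hit
pos 14: 5: miss, evict 8, frames {7,3,1,5}
pos 15: 8: miss, evict 7, frames {3,1,5,8}
At position 15, page 7 is evicted.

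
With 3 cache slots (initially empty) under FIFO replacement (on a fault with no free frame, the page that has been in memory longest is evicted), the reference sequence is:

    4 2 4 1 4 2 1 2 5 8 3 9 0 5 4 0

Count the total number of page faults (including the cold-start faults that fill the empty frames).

4 -> miss, frames (4)
2 -> miss, frames (4 2)
4 -> hit
1 -> miss, frames (4 2 1)
4 -> hit
2 -> hit
1 -> hit
2 -> hit
5 -> miss, evict 4, frames (2 1 5)
8 -> miss, evict 2, frames (1 5 8)
3 -> miss, evict 1, frames (5 8 3)
9 -> miss, evict 5, frames (8 3 9)
0 -> miss, evict 8, frames (3 9 0)
5 -> miss, evict 3, frames (9 0 5)
4 -> miss, evict 9, frames (0 5 4)
0 -> hit
Page faults: 10.

10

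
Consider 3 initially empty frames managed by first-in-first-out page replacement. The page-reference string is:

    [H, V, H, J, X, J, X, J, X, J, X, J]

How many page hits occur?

H -> fault, frames {H}
V -> fault, frames {H,V}
H -> hit
J -> fault, frames {H,V,J}
X -> fault, evict H, frames {V,J,X}
J -> hit
X -> hit
J -> hit
X -> hit
J -> hit
X -> hit
J -> hit
Hits: 8.

8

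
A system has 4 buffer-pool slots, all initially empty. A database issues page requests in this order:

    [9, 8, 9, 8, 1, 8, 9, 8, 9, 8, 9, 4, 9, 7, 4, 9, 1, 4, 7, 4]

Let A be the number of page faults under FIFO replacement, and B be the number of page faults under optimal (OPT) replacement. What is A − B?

Under FIFO: F F . . F . . . . . . F . F . F . . . . → 6 faults.
Under OPT: F F . . F . . . . . . F . F . . . . . . → 5 faults.
A − B = 6 − 5 = 1.

1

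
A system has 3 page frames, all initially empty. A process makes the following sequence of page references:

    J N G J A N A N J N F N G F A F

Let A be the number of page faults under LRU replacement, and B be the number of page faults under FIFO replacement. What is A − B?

Under LRU: F F F . F F . . . . F . F . F . → 8 faults.
Under FIFO: F F F . F . . . F F F . F . F . → 9 faults.
A − B = 8 − 9 = -1.

-1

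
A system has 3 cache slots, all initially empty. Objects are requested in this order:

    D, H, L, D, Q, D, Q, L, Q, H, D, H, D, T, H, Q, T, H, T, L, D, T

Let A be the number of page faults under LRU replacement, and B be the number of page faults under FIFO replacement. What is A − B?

-1

Under LRU: F F F . F . . . . F F . . F . F . . . F F . → 10 faults.
Under FIFO: F F F . F F . . . F . . . F . F . . . F F F → 11 faults.
A − B = 10 − 11 = -1.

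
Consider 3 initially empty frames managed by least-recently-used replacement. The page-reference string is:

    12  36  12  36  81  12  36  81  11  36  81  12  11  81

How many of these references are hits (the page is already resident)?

8

12 → fault, frames (12)
36 → fault, frames (12 36)
12 → hit
36 → hit
81 → fault, frames (12 36 81)
12 → hit
36 → hit
81 → hit
11 → fault, evict 12, frames (36 81 11)
36 → hit
81 → hit
12 → fault, evict 11, frames (36 81 12)
11 → fault, evict 36, frames (81 12 11)
81 → hit
Hits: 8.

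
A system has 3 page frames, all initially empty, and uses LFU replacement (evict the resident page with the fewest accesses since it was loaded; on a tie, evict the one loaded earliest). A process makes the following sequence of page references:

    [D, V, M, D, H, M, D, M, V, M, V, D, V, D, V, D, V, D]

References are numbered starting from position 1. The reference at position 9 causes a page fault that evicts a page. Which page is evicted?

H

pos 1: D: fault, frames (D)
pos 2: V: fault, frames (D V)
pos 3: M: fault, frames (D V M)
pos 4: D: hit
pos 5: H: fault, evict V, frames (D M H)
pos 6: M: hit
pos 7: D: hit
pos 8: M: hit
pos 9: V: fault, evict H, frames (D M V)
At position 9, page H is evicted.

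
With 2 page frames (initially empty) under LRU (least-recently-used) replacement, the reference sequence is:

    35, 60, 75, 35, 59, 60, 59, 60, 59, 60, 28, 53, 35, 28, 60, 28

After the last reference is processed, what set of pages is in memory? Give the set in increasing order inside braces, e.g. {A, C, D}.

{28, 60}

35 → fault, frames [35]
60 → fault, frames [35, 60]
75 → fault, evict 35, frames [60, 75]
35 → fault, evict 60, frames [75, 35]
59 → fault, evict 75, frames [35, 59]
60 → fault, evict 35, frames [59, 60]
59 → hit
60 → hit
59 → hit
60 → hit
28 → fault, evict 59, frames [60, 28]
53 → fault, evict 60, frames [28, 53]
35 → fault, evict 28, frames [53, 35]
28 → fault, evict 53, frames [35, 28]
60 → fault, evict 35, frames [28, 60]
28 → hit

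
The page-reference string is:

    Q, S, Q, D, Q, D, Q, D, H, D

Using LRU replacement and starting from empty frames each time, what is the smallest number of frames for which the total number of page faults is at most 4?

f=1: 10 faults
f=2: 4 faults
f=3: 4 faults
f=4: 4 faults
Smallest f with faults ≤ 4 is 2.

2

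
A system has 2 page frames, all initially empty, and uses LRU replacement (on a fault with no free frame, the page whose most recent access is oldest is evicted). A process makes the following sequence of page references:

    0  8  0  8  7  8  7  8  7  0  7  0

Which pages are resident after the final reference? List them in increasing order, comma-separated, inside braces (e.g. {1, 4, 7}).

{0, 7}

0 -> fault, frames {0}
8 -> fault, frames {0,8}
0 -> hit
8 -> hit
7 -> fault, evict 0, frames {8,7}
8 -> hit
7 -> hit
8 -> hit
7 -> hit
0 -> fault, evict 8, frames {7,0}
7 -> hit
0 -> hit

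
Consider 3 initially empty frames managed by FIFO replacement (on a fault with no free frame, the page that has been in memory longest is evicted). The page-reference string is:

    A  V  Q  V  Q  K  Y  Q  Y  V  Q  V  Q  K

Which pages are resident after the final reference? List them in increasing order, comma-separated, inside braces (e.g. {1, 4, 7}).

{K, Q, V}

A: miss, frames {A}
V: miss, frames {A,V}
Q: miss, frames {A,V,Q}
V: hit
Q: hit
K: miss, evict A, frames {V,Q,K}
Y: miss, evict V, frames {Q,K,Y}
Q: hit
Y: hit
V: miss, evict Q, frames {K,Y,V}
Q: miss, evict K, frames {Y,V,Q}
V: hit
Q: hit
K: miss, evict Y, frames {V,Q,K}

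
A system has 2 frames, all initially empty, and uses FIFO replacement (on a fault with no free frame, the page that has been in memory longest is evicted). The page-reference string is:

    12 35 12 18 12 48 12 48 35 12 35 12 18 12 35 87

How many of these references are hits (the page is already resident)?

12 -> fault, frames {12}
35 -> fault, frames {12,35}
12 -> hit
18 -> fault, evict 12, frames {35,18}
12 -> fault, evict 35, frames {18,12}
48 -> fault, evict 18, frames {12,48}
12 -> hit
48 -> hit
35 -> fault, evict 12, frames {48,35}
12 -> fault, evict 48, frames {35,12}
35 -> hit
12 -> hit
18 -> fault, evict 35, frames {12,18}
12 -> hit
35 -> fault, evict 12, frames {18,35}
87 -> fault, evict 18, frames {35,87}
Hits: 6.

6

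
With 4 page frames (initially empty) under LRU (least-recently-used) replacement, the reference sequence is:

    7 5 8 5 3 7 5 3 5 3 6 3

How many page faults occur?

7 -> miss, frames [7]
5 -> miss, frames [7, 5]
8 -> miss, frames [7, 5, 8]
5 -> hit
3 -> miss, frames [7, 8, 5, 3]
7 -> hit
5 -> hit
3 -> hit
5 -> hit
3 -> hit
6 -> miss, evict 8, frames [7, 5, 3, 6]
3 -> hit
Page faults: 5.

5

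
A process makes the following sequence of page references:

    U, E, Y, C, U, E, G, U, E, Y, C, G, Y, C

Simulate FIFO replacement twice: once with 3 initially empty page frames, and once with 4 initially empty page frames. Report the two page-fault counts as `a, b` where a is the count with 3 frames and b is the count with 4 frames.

9, 10

3 frames: F F F F F F F . . F F . . . → 9 faults.
4 frames: F F F F . . F F F F F F . . → 10 faults.
10 > 9: adding a frame increased faults — Belady's anomaly.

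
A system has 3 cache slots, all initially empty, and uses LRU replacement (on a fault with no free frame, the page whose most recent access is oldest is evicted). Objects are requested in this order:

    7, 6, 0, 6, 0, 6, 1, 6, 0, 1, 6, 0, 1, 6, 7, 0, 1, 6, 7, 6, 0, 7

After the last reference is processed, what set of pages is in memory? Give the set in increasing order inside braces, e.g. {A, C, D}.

{0, 6, 7}

7 -> miss, frames [7]
6 -> miss, frames [7, 6]
0 -> miss, frames [7, 6, 0]
6 -> hit
0 -> hit
6 -> hit
1 -> miss, evict 7, frames [0, 6, 1]
6 -> hit
0 -> hit
1 -> hit
6 -> hit
0 -> hit
1 -> hit
6 -> hit
7 -> miss, evict 0, frames [1, 6, 7]
0 -> miss, evict 1, frames [6, 7, 0]
1 -> miss, evict 6, frames [7, 0, 1]
6 -> miss, evict 7, frames [0, 1, 6]
7 -> miss, evict 0, frames [1, 6, 7]
6 -> hit
0 -> miss, evict 1, frames [7, 6, 0]
7 -> hit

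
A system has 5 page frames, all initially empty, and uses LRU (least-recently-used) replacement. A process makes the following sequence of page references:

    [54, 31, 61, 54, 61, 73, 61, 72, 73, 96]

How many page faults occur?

54 → miss, frames [54]
31 → miss, frames [54, 31]
61 → miss, frames [54, 31, 61]
54 → hit
61 → hit
73 → miss, frames [31, 54, 61, 73]
61 → hit
72 → miss, frames [31, 54, 73, 61, 72]
73 → hit
96 → miss, evict 31, frames [54, 61, 72, 73, 96]
Page faults: 6.

6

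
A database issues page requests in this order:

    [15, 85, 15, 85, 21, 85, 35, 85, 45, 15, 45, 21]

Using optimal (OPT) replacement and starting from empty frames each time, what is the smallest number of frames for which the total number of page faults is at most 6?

3

f=1: 12 faults
f=2: 7 faults
f=3: 6 faults
f=4: 5 faults
f=5: 5 faults
Smallest f with faults ≤ 6 is 3.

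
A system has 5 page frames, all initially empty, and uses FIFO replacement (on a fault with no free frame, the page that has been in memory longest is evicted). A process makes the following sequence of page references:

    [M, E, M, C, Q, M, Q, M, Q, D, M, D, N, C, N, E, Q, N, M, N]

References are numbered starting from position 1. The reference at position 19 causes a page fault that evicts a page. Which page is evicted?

E

pos 1: M -> fault, frames (M)
pos 2: E -> fault, frames (M E)
pos 3: M -> hit
pos 4: C -> fault, frames (M E C)
pos 5: Q -> fault, frames (M E C Q)
pos 6: M -> hit
pos 7: Q -> hit
pos 8: M -> hit
pos 9: Q -> hit
pos 10: D -> fault, frames (M E C Q D)
pos 11: M -> hit
pos 12: D -> hit
pos 13: N -> fault, evict M, frames (E C Q D N)
pos 14: C -> hit
pos 15: N -> hit
pos 16: E -> hit
pos 17: Q -> hit
pos 18: N -> hit
pos 19: M -> fault, evict E, frames (C Q D N M)
At position 19, page E is evicted.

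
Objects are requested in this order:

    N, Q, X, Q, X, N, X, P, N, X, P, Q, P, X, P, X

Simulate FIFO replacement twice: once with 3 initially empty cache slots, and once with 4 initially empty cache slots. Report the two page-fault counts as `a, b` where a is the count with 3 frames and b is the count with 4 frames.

8, 4

3 frames: F F F . . . . F F . . F . F F . → 8 faults.
4 frames: F F F . . . . F . . . . . . . . → 4 faults.
4 < 8: adding a frame reduced faults, as is typical.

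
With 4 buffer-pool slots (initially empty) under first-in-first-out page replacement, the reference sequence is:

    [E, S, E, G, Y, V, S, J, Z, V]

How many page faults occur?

7

E -> fault, frames [E]
S -> fault, frames [E, S]
E -> hit
G -> fault, frames [E, S, G]
Y -> fault, frames [E, S, G, Y]
V -> fault, evict E, frames [S, G, Y, V]
S -> hit
J -> fault, evict S, frames [G, Y, V, J]
Z -> fault, evict G, frames [Y, V, J, Z]
V -> hit
Page faults: 7.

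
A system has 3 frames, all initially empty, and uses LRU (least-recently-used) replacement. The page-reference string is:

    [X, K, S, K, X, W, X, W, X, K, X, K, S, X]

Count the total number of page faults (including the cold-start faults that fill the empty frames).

5

X → miss, frames {X}
K → miss, frames {X,K}
S → miss, frames {X,K,S}
K → hit
X → hit
W → miss, evict S, frames {K,X,W}
X → hit
W → hit
X → hit
K → hit
X → hit
K → hit
S → miss, evict W, frames {X,K,S}
X → hit
Page faults: 5.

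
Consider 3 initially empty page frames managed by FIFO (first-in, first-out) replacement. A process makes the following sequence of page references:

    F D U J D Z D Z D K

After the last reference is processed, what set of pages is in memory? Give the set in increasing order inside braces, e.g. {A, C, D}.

F -> miss, frames (F)
D -> miss, frames (F D)
U -> miss, frames (F D U)
J -> miss, evict F, frames (D U J)
D -> hit
Z -> miss, evict D, frames (U J Z)
D -> miss, evict U, frames (J Z D)
Z -> hit
D -> hit
K -> miss, evict J, frames (Z D K)

{D, K, Z}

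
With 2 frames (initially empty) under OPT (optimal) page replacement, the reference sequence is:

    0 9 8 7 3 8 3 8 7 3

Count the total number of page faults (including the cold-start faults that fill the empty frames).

0 -> miss, frames {0}
9 -> miss, frames {0,9}
8 -> miss, evict 9, frames {0,8}
7 -> miss, evict 0, frames {8,7}
3 -> miss, evict 7, frames {8,3}
8 -> hit
3 -> hit
8 -> hit
7 -> miss, evict 8, frames {3,7}
3 -> hit
Page faults: 6.

6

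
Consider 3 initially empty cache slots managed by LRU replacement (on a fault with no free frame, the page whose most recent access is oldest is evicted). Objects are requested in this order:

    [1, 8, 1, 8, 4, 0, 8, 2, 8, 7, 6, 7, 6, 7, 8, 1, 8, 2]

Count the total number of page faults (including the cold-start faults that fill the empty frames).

1 -> miss, frames [1]
8 -> miss, frames [1, 8]
1 -> hit
8 -> hit
4 -> miss, frames [1, 8, 4]
0 -> miss, evict 1, frames [8, 4, 0]
8 -> hit
2 -> miss, evict 4, frames [0, 8, 2]
8 -> hit
7 -> miss, evict 0, frames [2, 8, 7]
6 -> miss, evict 2, frames [8, 7, 6]
7 -> hit
6 -> hit
7 -> hit
8 -> hit
1 -> miss, evict 6, frames [7, 8, 1]
8 -> hit
2 -> miss, evict 7, frames [1, 8, 2]
Page faults: 9.

9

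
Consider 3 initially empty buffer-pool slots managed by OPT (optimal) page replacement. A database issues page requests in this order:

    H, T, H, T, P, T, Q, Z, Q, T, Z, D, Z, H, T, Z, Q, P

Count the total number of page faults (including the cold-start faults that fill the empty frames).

H → miss, frames {H}
T → miss, frames {H,T}
H → hit
T → hit
P → miss, frames {H,T,P}
T → hit
Q → miss, evict P, frames {H,T,Q}
Z → miss, evict H, frames {T,Q,Z}
Q → hit
T → hit
Z → hit
D → miss, evict Q, frames {T,Z,D}
Z → hit
H → miss, evict D, frames {T,Z,H}
T → hit
Z → hit
Q → miss, evict H, frames {T,Z,Q}
P → miss, evict Q, frames {T,Z,P}
Page faults: 9.

9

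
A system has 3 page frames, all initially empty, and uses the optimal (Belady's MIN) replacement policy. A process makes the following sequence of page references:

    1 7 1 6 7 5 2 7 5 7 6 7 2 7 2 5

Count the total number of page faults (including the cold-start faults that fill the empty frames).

1 → miss, frames {1}
7 → miss, frames {1,7}
1 → hit
6 → miss, frames {1,7,6}
7 → hit
5 → miss, evict 1, frames {7,6,5}
2 → miss, evict 6, frames {7,5,2}
7 → hit
5 → hit
7 → hit
6 → miss, evict 5, frames {7,2,6}
7 → hit
2 → hit
7 → hit
2 → hit
5 → miss, evict 6, frames {7,2,5}
Page faults: 7.

7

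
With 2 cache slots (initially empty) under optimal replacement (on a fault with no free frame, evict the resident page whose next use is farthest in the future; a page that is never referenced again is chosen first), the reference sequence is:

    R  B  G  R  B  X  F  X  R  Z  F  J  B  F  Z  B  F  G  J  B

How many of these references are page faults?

14

R: miss, frames [R]
B: miss, frames [R, B]
G: miss, evict B, frames [R, G]
R: hit
B: miss, evict G, frames [R, B]
X: miss, evict B, frames [R, X]
F: miss, evict R, frames [X, F]
X: hit
R: miss, evict X, frames [F, R]
Z: miss, evict R, frames [F, Z]
F: hit
J: miss, evict Z, frames [F, J]
B: miss, evict J, frames [F, B]
F: hit
Z: miss, evict F, frames [B, Z]
B: hit
F: miss, evict Z, frames [B, F]
G: miss, evict F, frames [B, G]
J: miss, evict G, frames [B, J]
B: hit
Page faults: 14.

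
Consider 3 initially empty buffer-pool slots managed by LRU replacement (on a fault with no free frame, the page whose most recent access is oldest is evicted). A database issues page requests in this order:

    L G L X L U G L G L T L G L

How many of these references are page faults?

6

L → fault, frames [L]
G → fault, frames [L, G]
L → hit
X → fault, frames [G, L, X]
L → hit
U → fault, evict G, frames [X, L, U]
G → fault, evict X, frames [L, U, G]
L → hit
G → hit
L → hit
T → fault, evict U, frames [G, L, T]
L → hit
G → hit
L → hit
Page faults: 6.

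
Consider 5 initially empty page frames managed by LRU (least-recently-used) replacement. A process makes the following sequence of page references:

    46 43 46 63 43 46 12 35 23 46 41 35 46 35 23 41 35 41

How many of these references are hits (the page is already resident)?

46 → fault, frames [46]
43 → fault, frames [46, 43]
46 → hit
63 → fault, frames [43, 46, 63]
43 → hit
46 → hit
12 → fault, frames [63, 43, 46, 12]
35 → fault, frames [63, 43, 46, 12, 35]
23 → fault, evict 63, frames [43, 46, 12, 35, 23]
46 → hit
41 → fault, evict 43, frames [12, 35, 23, 46, 41]
35 → hit
46 → hit
35 → hit
23 → hit
41 → hit
35 → hit
41 → hit
Hits: 11.

11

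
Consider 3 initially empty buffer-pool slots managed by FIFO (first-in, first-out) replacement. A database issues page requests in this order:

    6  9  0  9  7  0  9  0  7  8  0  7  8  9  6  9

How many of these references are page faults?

7

6 → miss, frames [6]
9 → miss, frames [6, 9]
0 → miss, frames [6, 9, 0]
9 → hit
7 → miss, evict 6, frames [9, 0, 7]
0 → hit
9 → hit
0 → hit
7 → hit
8 → miss, evict 9, frames [0, 7, 8]
0 → hit
7 → hit
8 → hit
9 → miss, evict 0, frames [7, 8, 9]
6 → miss, evict 7, frames [8, 9, 6]
9 → hit
Page faults: 7.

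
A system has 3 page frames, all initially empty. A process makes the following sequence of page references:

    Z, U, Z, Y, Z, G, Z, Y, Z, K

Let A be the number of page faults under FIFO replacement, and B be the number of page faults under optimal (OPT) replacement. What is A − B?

1

Under FIFO: F F . F . F F . . F → 6 faults.
Under OPT: F F . F . F . . . F → 5 faults.
A − B = 6 − 5 = 1.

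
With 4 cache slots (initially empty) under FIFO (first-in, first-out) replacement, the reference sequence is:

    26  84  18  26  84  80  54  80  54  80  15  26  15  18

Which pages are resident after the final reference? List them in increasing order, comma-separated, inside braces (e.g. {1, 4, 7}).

26 → fault, frames (26)
84 → fault, frames (26 84)
18 → fault, frames (26 84 18)
26 → hit
84 → hit
80 → fault, frames (26 84 18 80)
54 → fault, evict 26, frames (84 18 80 54)
80 → hit
54 → hit
80 → hit
15 → fault, evict 84, frames (18 80 54 15)
26 → fault, evict 18, frames (80 54 15 26)
15 → hit
18 → fault, evict 80, frames (54 15 26 18)

{15, 18, 26, 54}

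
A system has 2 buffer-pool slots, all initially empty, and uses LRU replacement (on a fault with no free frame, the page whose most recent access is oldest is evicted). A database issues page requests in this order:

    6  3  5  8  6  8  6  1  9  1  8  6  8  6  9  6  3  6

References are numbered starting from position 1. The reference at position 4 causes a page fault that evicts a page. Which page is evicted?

pos 1: 6: fault, frames (6)
pos 2: 3: fault, frames (6 3)
pos 3: 5: fault, evict 6, frames (3 5)
pos 4: 8: fault, evict 3, frames (5 8)
At position 4, page 3 is evicted.

3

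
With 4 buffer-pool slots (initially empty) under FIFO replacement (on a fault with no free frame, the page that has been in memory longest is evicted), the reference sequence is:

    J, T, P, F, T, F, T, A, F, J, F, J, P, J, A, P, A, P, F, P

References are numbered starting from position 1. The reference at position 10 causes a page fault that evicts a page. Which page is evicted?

T

pos 1: J: fault, frames (J)
pos 2: T: fault, frames (J T)
pos 3: P: fault, frames (J T P)
pos 4: F: fault, frames (J T P F)
pos 5: T: hit
pos 6: F: hit
pos 7: T: hit
pos 8: A: fault, evict J, frames (T P F A)
pos 9: F: hit
pos 10: J: fault, evict T, frames (P F A J)
At position 10, page T is evicted.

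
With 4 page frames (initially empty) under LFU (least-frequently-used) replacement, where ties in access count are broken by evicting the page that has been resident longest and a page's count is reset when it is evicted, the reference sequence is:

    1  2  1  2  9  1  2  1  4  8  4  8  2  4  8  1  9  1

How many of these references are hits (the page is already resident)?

12

1 -> fault, frames [1]
2 -> fault, frames [1, 2]
1 -> hit
2 -> hit
9 -> fault, frames [1, 2, 9]
1 -> hit
2 -> hit
1 -> hit
4 -> fault, frames [1, 2, 9, 4]
8 -> fault, evict 9, frames [1, 2, 4, 8]
4 -> hit
8 -> hit
2 -> hit
4 -> hit
8 -> hit
1 -> hit
9 -> fault, evict 4, frames [1, 2, 8, 9]
1 -> hit
Hits: 12.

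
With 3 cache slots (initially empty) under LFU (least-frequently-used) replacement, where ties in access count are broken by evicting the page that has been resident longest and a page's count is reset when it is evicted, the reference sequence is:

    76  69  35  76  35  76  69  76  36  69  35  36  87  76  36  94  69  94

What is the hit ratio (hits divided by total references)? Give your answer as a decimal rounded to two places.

76 → fault, frames {76}
69 → fault, frames {76,69}
35 → fault, frames {76,69,35}
76 → hit
35 → hit
76 → hit
69 → hit
76 → hit
36 → fault, evict 69, frames {76,35,36}
69 → fault, evict 36, frames {76,35,69}
35 → hit
36 → fault, evict 69, frames {76,35,36}
87 → fault, evict 36, frames {76,35,87}
76 → hit
36 → fault, evict 87, frames {76,35,36}
94 → fault, evict 36, frames {76,35,94}
69 → fault, evict 94, frames {76,35,69}
94 → fault, evict 69, frames {76,35,94}
Hits: 7 of 18 references → 7/18 = 0.3889.

0.39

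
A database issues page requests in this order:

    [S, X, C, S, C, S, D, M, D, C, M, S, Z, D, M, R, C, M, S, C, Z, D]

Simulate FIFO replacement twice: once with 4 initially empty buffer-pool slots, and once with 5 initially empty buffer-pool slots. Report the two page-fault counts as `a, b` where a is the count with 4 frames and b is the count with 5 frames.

4 frames: F F F . . . F F . . . F F . . F F F F . F F → 13 faults.
5 frames: F F F . . . F F . . . . F . . F . . F F . F → 10 faults.
10 < 13: adding a frame reduced faults, as is typical.

13, 10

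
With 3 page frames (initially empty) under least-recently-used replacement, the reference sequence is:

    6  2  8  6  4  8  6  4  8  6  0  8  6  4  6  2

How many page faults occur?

7

6: fault, frames (6)
2: fault, frames (6 2)
8: fault, frames (6 2 8)
6: hit
4: fault, evict 2, frames (8 6 4)
8: hit
6: hit
4: hit
8: hit
6: hit
0: fault, evict 4, frames (8 6 0)
8: hit
6: hit
4: fault, evict 0, frames (8 6 4)
6: hit
2: fault, evict 8, frames (4 6 2)
Page faults: 7.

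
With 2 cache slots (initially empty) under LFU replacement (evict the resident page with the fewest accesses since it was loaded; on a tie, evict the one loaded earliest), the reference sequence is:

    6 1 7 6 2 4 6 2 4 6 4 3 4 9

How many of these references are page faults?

12

6: fault, frames (6)
1: fault, frames (6 1)
7: fault, evict 6, frames (1 7)
6: fault, evict 1, frames (7 6)
2: fault, evict 7, frames (6 2)
4: fault, evict 6, frames (2 4)
6: fault, evict 2, frames (4 6)
2: fault, evict 4, frames (6 2)
4: fault, evict 6, frames (2 4)
6: fault, evict 2, frames (4 6)
4: hit
3: fault, evict 6, frames (4 3)
4: hit
9: fault, evict 3, frames (4 9)
Page faults: 12.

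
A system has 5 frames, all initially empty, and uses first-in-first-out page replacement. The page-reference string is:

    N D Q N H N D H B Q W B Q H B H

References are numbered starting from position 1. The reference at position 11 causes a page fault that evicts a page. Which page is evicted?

pos 1: N: fault, frames [N]
pos 2: D: fault, frames [N, D]
pos 3: Q: fault, frames [N, D, Q]
pos 4: N: hit
pos 5: H: fault, frames [N, D, Q, H]
pos 6: N: hit
pos 7: D: hit
pos 8: H: hit
pos 9: B: fault, frames [N, D, Q, H, B]
pos 10: Q: hit
pos 11: W: fault, evict N, frames [D, Q, H, B, W]
At position 11, page N is evicted.

N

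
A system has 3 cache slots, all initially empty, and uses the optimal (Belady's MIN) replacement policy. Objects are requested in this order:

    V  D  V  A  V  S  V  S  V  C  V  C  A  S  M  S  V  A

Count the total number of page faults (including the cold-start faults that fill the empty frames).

8

V → miss, frames (V)
D → miss, frames (V D)
V → hit
A → miss, frames (V D A)
V → hit
S → miss, evict D, frames (V A S)
V → hit
S → hit
V → hit
C → miss, evict S, frames (V A C)
V → hit
C → hit
A → hit
S → miss, evict C, frames (V A S)
M → miss, evict A, frames (V S M)
S → hit
V → hit
A → miss, evict M, frames (V S A)
Page faults: 8.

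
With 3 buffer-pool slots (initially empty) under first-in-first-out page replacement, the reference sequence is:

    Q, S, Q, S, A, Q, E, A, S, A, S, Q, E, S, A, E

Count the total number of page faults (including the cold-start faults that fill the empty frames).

Q: fault, frames {Q}
S: fault, frames {Q,S}
Q: hit
S: hit
A: fault, frames {Q,S,A}
Q: hit
E: fault, evict Q, frames {S,A,E}
A: hit
S: hit
A: hit
S: hit
Q: fault, evict S, frames {A,E,Q}
E: hit
S: fault, evict A, frames {E,Q,S}
A: fault, evict E, frames {Q,S,A}
E: fault, evict Q, frames {S,A,E}
Page faults: 8.

8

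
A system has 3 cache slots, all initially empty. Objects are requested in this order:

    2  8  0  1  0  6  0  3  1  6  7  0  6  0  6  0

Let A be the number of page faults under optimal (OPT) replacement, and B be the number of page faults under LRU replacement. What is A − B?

-2

Under OPT: F F F F . F . F . . F F . . . . → 8 faults.
Under LRU: F F F F . F . F F F F F . . . . → 10 faults.
A − B = 8 − 10 = -2.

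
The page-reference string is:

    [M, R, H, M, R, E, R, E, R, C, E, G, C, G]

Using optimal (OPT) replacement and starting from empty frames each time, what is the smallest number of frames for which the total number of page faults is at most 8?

f=1: 14 faults
f=2: 7 faults
f=3: 6 faults
f=4: 6 faults
f=5: 6 faults
f=6: 6 faults
Smallest f with faults ≤ 8 is 2.

2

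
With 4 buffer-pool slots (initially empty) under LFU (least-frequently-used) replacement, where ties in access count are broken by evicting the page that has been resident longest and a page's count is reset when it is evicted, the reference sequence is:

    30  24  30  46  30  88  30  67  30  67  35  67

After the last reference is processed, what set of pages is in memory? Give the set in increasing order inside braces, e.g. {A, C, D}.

{30, 35, 67, 88}

30 -> miss, frames [30]
24 -> miss, frames [30, 24]
30 -> hit
46 -> miss, frames [30, 24, 46]
30 -> hit
88 -> miss, frames [30, 24, 46, 88]
30 -> hit
67 -> miss, evict 24, frames [30, 46, 88, 67]
30 -> hit
67 -> hit
35 -> miss, evict 46, frames [30, 88, 67, 35]
67 -> hit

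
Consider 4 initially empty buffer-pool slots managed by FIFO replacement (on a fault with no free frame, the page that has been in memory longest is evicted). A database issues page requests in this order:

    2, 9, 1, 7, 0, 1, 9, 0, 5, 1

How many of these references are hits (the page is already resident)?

2 → miss, frames [2]
9 → miss, frames [2, 9]
1 → miss, frames [2, 9, 1]
7 → miss, frames [2, 9, 1, 7]
0 → miss, evict 2, frames [9, 1, 7, 0]
1 → hit
9 → hit
0 → hit
5 → miss, evict 9, frames [1, 7, 0, 5]
1 → hit
Hits: 4.

4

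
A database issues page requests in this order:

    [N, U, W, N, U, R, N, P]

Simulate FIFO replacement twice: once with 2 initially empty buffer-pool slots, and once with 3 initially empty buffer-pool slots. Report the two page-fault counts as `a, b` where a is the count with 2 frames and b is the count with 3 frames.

2 frames: F F F F F F F F → 8 faults.
3 frames: F F F . . F F F → 6 faults.
6 < 8: adding a frame reduced faults, as is typical.

8, 6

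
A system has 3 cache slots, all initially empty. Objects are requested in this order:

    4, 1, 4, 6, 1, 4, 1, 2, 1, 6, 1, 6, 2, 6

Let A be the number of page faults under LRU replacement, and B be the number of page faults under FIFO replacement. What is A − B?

Under LRU: F F . F . . . F . F . . . . → 5 faults.
Under FIFO: F F . F . . . F . . . . . . → 4 faults.
A − B = 5 − 4 = 1.

1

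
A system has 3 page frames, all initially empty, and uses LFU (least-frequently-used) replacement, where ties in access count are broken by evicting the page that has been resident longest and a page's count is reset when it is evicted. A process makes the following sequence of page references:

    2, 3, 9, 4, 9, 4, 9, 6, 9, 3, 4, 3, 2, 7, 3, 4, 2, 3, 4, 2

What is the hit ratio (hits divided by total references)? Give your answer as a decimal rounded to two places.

0.40

2: miss, frames [2]
3: miss, frames [2, 3]
9: miss, frames [2, 3, 9]
4: miss, evict 2, frames [3, 9, 4]
9: hit
4: hit
9: hit
6: miss, evict 3, frames [9, 4, 6]
9: hit
3: miss, evict 6, frames [9, 4, 3]
4: hit
3: hit
2: miss, evict 3, frames [9, 4, 2]
7: miss, evict 2, frames [9, 4, 7]
3: miss, evict 7, frames [9, 4, 3]
4: hit
2: miss, evict 3, frames [9, 4, 2]
3: miss, evict 2, frames [9, 4, 3]
4: hit
2: miss, evict 3, frames [9, 4, 2]
Hits: 8 of 20 references → 8/20 = 0.4000.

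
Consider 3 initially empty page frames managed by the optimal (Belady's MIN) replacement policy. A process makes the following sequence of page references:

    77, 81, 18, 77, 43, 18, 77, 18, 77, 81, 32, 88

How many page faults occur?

7

77 → miss, frames [77]
81 → miss, frames [77, 81]
18 → miss, frames [77, 81, 18]
77 → hit
43 → miss, evict 81, frames [77, 18, 43]
18 → hit
77 → hit
18 → hit
77 → hit
81 → miss, evict 43, frames [77, 18, 81]
32 → miss, evict 81, frames [77, 18, 32]
88 → miss, evict 32, frames [77, 18, 88]
Page faults: 7.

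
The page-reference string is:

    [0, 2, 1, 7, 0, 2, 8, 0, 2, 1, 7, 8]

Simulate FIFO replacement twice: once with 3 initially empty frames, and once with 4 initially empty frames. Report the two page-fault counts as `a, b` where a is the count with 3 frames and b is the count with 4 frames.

3 frames: F F F F F F F . . F F . → 9 faults.
4 frames: F F F F . . F F F F F F → 10 faults.
10 > 9: adding a frame increased faults — Belady's anomaly.

9, 10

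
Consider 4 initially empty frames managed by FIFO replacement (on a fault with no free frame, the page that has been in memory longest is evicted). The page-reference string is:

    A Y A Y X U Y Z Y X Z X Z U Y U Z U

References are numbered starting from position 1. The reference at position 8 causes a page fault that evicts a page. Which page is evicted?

A

pos 1: A -> fault, frames [A]
pos 2: Y -> fault, frames [A, Y]
pos 3: A -> hit
pos 4: Y -> hit
pos 5: X -> fault, frames [A, Y, X]
pos 6: U -> fault, frames [A, Y, X, U]
pos 7: Y -> hit
pos 8: Z -> fault, evict A, frames [Y, X, U, Z]
At position 8, page A is evicted.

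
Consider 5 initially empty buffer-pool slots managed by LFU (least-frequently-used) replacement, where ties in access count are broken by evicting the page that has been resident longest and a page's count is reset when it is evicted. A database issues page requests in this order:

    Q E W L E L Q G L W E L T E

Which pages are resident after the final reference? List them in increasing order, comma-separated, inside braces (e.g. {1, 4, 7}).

{E, L, Q, T, W}

Q: miss, frames (Q)
E: miss, frames (Q E)
W: miss, frames (Q E W)
L: miss, frames (Q E W L)
E: hit
L: hit
Q: hit
G: miss, frames (Q E W L G)
L: hit
W: hit
E: hit
L: hit
T: miss, evict G, frames (Q E W L T)
E: hit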